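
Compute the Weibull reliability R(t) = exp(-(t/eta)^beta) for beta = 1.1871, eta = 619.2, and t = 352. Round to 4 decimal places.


beta = 1.1871, eta = 619.2, t = 352
t/eta = 352 / 619.2 = 0.5685
(t/eta)^beta = 0.5685^1.1871 = 0.5115
R(t) = exp(-0.5115)
R(t) = 0.5996

0.5996


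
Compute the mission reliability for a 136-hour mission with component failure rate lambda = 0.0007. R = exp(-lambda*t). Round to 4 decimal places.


lambda = 0.0007
mission_time = 136
lambda * t = 0.0007 * 136 = 0.0952
R = exp(-0.0952)
R = 0.9092

0.9092


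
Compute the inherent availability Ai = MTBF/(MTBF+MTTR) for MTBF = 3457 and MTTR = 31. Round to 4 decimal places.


MTBF = 3457
MTTR = 31
MTBF + MTTR = 3488
Ai = 3457 / 3488
Ai = 0.9911

0.9911


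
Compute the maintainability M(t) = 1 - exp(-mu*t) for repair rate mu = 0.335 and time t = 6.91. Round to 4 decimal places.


mu = 0.335, t = 6.91
mu * t = 0.335 * 6.91 = 2.3149
exp(-2.3149) = 0.0988
M(t) = 1 - 0.0988
M(t) = 0.9012

0.9012


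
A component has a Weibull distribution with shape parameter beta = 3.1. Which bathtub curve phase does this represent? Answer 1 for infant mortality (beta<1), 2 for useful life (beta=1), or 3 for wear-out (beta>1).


beta = 3.1
Compare beta to 1:
beta < 1 => infant mortality (phase 1)
beta = 1 => useful life (phase 2)
beta > 1 => wear-out (phase 3)
Since beta = 3.1, this is wear-out (increasing failure rate)
Phase = 3

3


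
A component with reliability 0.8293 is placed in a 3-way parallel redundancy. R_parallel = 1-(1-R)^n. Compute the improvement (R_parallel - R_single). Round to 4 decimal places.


R_single = 0.8293, n = 3
1 - R_single = 0.1707
(1 - R_single)^n = 0.1707^3 = 0.005
R_parallel = 1 - 0.005 = 0.995
Improvement = 0.995 - 0.8293
Improvement = 0.1657

0.1657


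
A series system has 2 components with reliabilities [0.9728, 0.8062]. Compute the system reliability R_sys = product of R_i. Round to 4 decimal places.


Components: [0.9728, 0.8062]
After component 1 (R=0.9728): product = 0.9728
After component 2 (R=0.8062): product = 0.7843
R_sys = 0.7843

0.7843


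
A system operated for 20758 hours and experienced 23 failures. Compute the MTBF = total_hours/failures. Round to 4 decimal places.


total_hours = 20758
failures = 23
MTBF = 20758 / 23
MTBF = 902.5217

902.5217


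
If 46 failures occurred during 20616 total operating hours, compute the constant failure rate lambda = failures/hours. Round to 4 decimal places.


failures = 46
total_hours = 20616
lambda = 46 / 20616
lambda = 0.0022

0.0022


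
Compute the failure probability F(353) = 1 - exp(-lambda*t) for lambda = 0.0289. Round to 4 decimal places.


lambda = 0.0289, t = 353
lambda * t = 10.2017
exp(-10.2017) = 0.0
F(t) = 1 - 0.0
F(t) = 1.0

1.0


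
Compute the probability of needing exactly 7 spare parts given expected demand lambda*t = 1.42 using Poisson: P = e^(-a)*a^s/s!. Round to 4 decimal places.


a = 1.42, s = 7
e^(-a) = e^(-1.42) = 0.2417
a^s = 1.42^7 = 11.6418
s! = 5040
P = 0.2417 * 11.6418 / 5040
P = 0.0006

0.0006


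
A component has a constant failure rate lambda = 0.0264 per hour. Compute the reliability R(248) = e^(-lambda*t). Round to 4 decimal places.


lambda = 0.0264
t = 248
lambda * t = 6.5472
R(t) = e^(-6.5472)
R(t) = 0.0014

0.0014


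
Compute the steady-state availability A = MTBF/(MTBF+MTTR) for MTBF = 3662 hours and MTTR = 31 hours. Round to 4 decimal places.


MTBF = 3662
MTTR = 31
MTBF + MTTR = 3693
A = 3662 / 3693
A = 0.9916

0.9916


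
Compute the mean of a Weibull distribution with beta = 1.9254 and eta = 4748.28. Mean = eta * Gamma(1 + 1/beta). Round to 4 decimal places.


beta = 1.9254, eta = 4748.28
1/beta = 0.5194
1 + 1/beta = 1.5194
Gamma(1.5194) = 0.887
Mean = 4748.28 * 0.887
Mean = 4211.7639

4211.7639


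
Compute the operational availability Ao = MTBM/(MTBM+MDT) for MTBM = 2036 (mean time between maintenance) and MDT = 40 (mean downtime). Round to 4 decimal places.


MTBM = 2036
MDT = 40
MTBM + MDT = 2076
Ao = 2036 / 2076
Ao = 0.9807

0.9807


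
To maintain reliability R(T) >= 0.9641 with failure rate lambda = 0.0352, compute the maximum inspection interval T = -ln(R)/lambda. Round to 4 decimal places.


R_target = 0.9641
lambda = 0.0352
-ln(0.9641) = 0.0366
T = 0.0366 / 0.0352
T = 1.0386

1.0386


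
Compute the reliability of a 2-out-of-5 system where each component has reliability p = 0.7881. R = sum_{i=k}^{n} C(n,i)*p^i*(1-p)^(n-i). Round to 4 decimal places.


k = 2, n = 5, p = 0.7881
i=2: C(5,2)=10 * 0.7881^2 * 0.2119^3 = 0.0591
i=3: C(5,3)=10 * 0.7881^3 * 0.2119^2 = 0.2198
i=4: C(5,4)=5 * 0.7881^4 * 0.2119^1 = 0.4087
i=5: C(5,5)=1 * 0.7881^5 * 0.2119^0 = 0.304
R = sum of terms = 0.9916

0.9916


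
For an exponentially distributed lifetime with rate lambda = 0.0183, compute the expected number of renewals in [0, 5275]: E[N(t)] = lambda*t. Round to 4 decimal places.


lambda = 0.0183
t = 5275
E[N(t)] = lambda * t
E[N(t)] = 0.0183 * 5275
E[N(t)] = 96.5325

96.5325


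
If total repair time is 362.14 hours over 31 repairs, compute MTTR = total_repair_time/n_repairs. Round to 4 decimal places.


total_repair_time = 362.14
n_repairs = 31
MTTR = 362.14 / 31
MTTR = 11.6819

11.6819


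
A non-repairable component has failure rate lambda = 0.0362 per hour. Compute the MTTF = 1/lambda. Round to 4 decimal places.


lambda = 0.0362
MTTF = 1 / 0.0362
MTTF = 27.6243

27.6243


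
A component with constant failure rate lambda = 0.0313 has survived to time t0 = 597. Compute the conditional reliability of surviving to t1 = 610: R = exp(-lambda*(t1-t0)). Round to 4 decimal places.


lambda = 0.0313
t0 = 597, t1 = 610
t1 - t0 = 13
lambda * (t1-t0) = 0.0313 * 13 = 0.4069
R = exp(-0.4069)
R = 0.6657

0.6657


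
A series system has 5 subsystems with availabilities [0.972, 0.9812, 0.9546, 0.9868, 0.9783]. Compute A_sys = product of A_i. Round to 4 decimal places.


Subsystems: [0.972, 0.9812, 0.9546, 0.9868, 0.9783]
After subsystem 1 (A=0.972): product = 0.972
After subsystem 2 (A=0.9812): product = 0.9537
After subsystem 3 (A=0.9546): product = 0.9104
After subsystem 4 (A=0.9868): product = 0.8984
After subsystem 5 (A=0.9783): product = 0.8789
A_sys = 0.8789

0.8789


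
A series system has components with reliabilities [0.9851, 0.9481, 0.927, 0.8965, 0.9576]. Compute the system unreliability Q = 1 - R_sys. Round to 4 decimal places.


Components: [0.9851, 0.9481, 0.927, 0.8965, 0.9576]
After component 1: product = 0.9851
After component 2: product = 0.934
After component 3: product = 0.8658
After component 4: product = 0.7762
After component 5: product = 0.7433
R_sys = 0.7433
Q = 1 - 0.7433 = 0.2567

0.2567


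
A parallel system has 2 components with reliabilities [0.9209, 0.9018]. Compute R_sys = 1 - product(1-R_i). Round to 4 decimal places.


Components: [0.9209, 0.9018]
(1 - 0.9209) = 0.0791, running product = 0.0791
(1 - 0.9018) = 0.0982, running product = 0.0078
Product of (1-R_i) = 0.0078
R_sys = 1 - 0.0078 = 0.9922

0.9922


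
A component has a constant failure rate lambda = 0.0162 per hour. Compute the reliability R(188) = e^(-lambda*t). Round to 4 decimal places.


lambda = 0.0162
t = 188
lambda * t = 3.0456
R(t) = e^(-3.0456)
R(t) = 0.0476

0.0476


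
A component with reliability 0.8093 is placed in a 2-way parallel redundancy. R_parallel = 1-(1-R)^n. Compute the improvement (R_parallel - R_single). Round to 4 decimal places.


R_single = 0.8093, n = 2
1 - R_single = 0.1907
(1 - R_single)^n = 0.1907^2 = 0.0364
R_parallel = 1 - 0.0364 = 0.9636
Improvement = 0.9636 - 0.8093
Improvement = 0.1543

0.1543


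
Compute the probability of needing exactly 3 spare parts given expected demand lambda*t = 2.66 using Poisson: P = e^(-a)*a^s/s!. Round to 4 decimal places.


a = 2.66, s = 3
e^(-a) = e^(-2.66) = 0.0699
a^s = 2.66^3 = 18.8211
s! = 6
P = 0.0699 * 18.8211 / 6
P = 0.2194

0.2194


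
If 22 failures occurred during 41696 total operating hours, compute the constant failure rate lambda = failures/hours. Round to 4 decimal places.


failures = 22
total_hours = 41696
lambda = 22 / 41696
lambda = 0.0005

0.0005


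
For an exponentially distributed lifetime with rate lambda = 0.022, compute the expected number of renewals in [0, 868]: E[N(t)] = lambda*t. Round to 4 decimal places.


lambda = 0.022
t = 868
E[N(t)] = lambda * t
E[N(t)] = 0.022 * 868
E[N(t)] = 19.096

19.096


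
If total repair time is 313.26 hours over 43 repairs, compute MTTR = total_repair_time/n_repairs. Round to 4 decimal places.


total_repair_time = 313.26
n_repairs = 43
MTTR = 313.26 / 43
MTTR = 7.2851

7.2851


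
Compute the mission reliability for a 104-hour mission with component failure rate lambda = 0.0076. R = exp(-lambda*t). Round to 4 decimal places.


lambda = 0.0076
mission_time = 104
lambda * t = 0.0076 * 104 = 0.7904
R = exp(-0.7904)
R = 0.4537

0.4537


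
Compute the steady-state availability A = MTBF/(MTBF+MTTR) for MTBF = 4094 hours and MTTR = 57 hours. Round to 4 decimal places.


MTBF = 4094
MTTR = 57
MTBF + MTTR = 4151
A = 4094 / 4151
A = 0.9863

0.9863


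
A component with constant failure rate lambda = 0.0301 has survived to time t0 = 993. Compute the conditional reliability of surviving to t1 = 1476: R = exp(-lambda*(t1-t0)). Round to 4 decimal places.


lambda = 0.0301
t0 = 993, t1 = 1476
t1 - t0 = 483
lambda * (t1-t0) = 0.0301 * 483 = 14.5383
R = exp(-14.5383)
R = 0.0

0.0


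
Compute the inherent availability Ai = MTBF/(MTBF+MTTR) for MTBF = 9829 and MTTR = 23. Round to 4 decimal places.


MTBF = 9829
MTTR = 23
MTBF + MTTR = 9852
Ai = 9829 / 9852
Ai = 0.9977

0.9977


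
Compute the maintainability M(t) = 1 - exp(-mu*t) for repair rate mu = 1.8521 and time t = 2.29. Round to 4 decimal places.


mu = 1.8521, t = 2.29
mu * t = 1.8521 * 2.29 = 4.2413
exp(-4.2413) = 0.0144
M(t) = 1 - 0.0144
M(t) = 0.9856

0.9856


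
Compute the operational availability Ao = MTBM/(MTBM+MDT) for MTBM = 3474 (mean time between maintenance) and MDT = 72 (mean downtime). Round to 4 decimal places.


MTBM = 3474
MDT = 72
MTBM + MDT = 3546
Ao = 3474 / 3546
Ao = 0.9797

0.9797


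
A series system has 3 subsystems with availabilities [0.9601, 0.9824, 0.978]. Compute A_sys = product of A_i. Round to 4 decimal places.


Subsystems: [0.9601, 0.9824, 0.978]
After subsystem 1 (A=0.9601): product = 0.9601
After subsystem 2 (A=0.9824): product = 0.9432
After subsystem 3 (A=0.978): product = 0.9225
A_sys = 0.9225

0.9225


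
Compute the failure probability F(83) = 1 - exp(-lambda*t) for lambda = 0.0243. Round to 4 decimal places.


lambda = 0.0243, t = 83
lambda * t = 2.0169
exp(-2.0169) = 0.1331
F(t) = 1 - 0.1331
F(t) = 0.8669

0.8669


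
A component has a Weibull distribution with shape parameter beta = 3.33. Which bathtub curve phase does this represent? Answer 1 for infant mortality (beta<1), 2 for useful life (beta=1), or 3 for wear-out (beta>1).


beta = 3.33
Compare beta to 1:
beta < 1 => infant mortality (phase 1)
beta = 1 => useful life (phase 2)
beta > 1 => wear-out (phase 3)
Since beta = 3.33, this is wear-out (increasing failure rate)
Phase = 3

3


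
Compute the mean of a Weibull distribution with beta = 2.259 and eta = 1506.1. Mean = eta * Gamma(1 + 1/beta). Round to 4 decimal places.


beta = 2.259, eta = 1506.1
1/beta = 0.4427
1 + 1/beta = 1.4427
Gamma(1.4427) = 0.8858
Mean = 1506.1 * 0.8858
Mean = 1334.0403

1334.0403


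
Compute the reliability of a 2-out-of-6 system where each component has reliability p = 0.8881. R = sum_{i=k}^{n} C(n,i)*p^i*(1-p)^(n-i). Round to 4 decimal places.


k = 2, n = 6, p = 0.8881
i=2: C(6,2)=15 * 0.8881^2 * 0.1119^4 = 0.0019
i=3: C(6,3)=20 * 0.8881^3 * 0.1119^3 = 0.0196
i=4: C(6,4)=15 * 0.8881^4 * 0.1119^2 = 0.1168
i=5: C(6,5)=6 * 0.8881^5 * 0.1119^1 = 0.3709
i=6: C(6,6)=1 * 0.8881^6 * 0.1119^0 = 0.4906
R = sum of terms = 0.9999

0.9999


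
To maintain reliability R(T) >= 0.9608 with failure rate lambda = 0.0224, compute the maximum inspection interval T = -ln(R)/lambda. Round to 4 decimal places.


R_target = 0.9608
lambda = 0.0224
-ln(0.9608) = 0.04
T = 0.04 / 0.0224
T = 1.7852

1.7852


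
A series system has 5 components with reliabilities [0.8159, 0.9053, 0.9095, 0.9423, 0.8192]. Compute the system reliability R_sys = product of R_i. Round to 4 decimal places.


Components: [0.8159, 0.9053, 0.9095, 0.9423, 0.8192]
After component 1 (R=0.8159): product = 0.8159
After component 2 (R=0.9053): product = 0.7386
After component 3 (R=0.9095): product = 0.6718
After component 4 (R=0.9423): product = 0.633
After component 5 (R=0.8192): product = 0.5186
R_sys = 0.5186

0.5186


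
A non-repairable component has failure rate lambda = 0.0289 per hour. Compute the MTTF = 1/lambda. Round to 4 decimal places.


lambda = 0.0289
MTTF = 1 / 0.0289
MTTF = 34.6021

34.6021


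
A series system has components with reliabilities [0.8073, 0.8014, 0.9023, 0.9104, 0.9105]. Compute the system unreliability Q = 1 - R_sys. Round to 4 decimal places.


Components: [0.8073, 0.8014, 0.9023, 0.9104, 0.9105]
After component 1: product = 0.8073
After component 2: product = 0.647
After component 3: product = 0.5838
After component 4: product = 0.5315
After component 5: product = 0.4839
R_sys = 0.4839
Q = 1 - 0.4839 = 0.5161

0.5161


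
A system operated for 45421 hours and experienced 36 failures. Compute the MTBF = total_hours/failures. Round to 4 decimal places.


total_hours = 45421
failures = 36
MTBF = 45421 / 36
MTBF = 1261.6944

1261.6944


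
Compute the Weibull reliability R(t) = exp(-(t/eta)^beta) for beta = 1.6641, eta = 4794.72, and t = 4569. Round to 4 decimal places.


beta = 1.6641, eta = 4794.72, t = 4569
t/eta = 4569 / 4794.72 = 0.9529
(t/eta)^beta = 0.9529^1.6641 = 0.9229
R(t) = exp(-0.9229)
R(t) = 0.3974

0.3974


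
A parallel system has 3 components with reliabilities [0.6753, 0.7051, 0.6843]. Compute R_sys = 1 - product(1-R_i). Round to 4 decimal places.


Components: [0.6753, 0.7051, 0.6843]
(1 - 0.6753) = 0.3247, running product = 0.3247
(1 - 0.7051) = 0.2949, running product = 0.0958
(1 - 0.6843) = 0.3157, running product = 0.0302
Product of (1-R_i) = 0.0302
R_sys = 1 - 0.0302 = 0.9698

0.9698


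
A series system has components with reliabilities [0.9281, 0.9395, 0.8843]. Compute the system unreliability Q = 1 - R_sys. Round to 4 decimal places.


Components: [0.9281, 0.9395, 0.8843]
After component 1: product = 0.9281
After component 2: product = 0.8719
After component 3: product = 0.7711
R_sys = 0.7711
Q = 1 - 0.7711 = 0.2289

0.2289


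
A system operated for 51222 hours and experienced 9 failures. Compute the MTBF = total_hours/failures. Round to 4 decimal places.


total_hours = 51222
failures = 9
MTBF = 51222 / 9
MTBF = 5691.3333

5691.3333


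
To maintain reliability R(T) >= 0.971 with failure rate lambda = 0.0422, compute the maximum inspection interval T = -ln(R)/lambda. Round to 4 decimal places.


R_target = 0.971
lambda = 0.0422
-ln(0.971) = 0.0294
T = 0.0294 / 0.0422
T = 0.6974

0.6974


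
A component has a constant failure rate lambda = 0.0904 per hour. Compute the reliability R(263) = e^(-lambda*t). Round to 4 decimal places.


lambda = 0.0904
t = 263
lambda * t = 23.7752
R(t) = e^(-23.7752)
R(t) = 0.0

0.0


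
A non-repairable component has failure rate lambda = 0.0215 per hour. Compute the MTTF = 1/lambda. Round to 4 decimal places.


lambda = 0.0215
MTTF = 1 / 0.0215
MTTF = 46.5116

46.5116


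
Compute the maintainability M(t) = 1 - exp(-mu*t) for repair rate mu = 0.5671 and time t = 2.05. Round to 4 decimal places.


mu = 0.5671, t = 2.05
mu * t = 0.5671 * 2.05 = 1.1626
exp(-1.1626) = 0.3127
M(t) = 1 - 0.3127
M(t) = 0.6873

0.6873


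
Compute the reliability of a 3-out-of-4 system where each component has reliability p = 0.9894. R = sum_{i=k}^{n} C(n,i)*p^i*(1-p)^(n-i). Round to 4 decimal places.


k = 3, n = 4, p = 0.9894
i=3: C(4,3)=4 * 0.9894^3 * 0.0106^1 = 0.0411
i=4: C(4,4)=1 * 0.9894^4 * 0.0106^0 = 0.9583
R = sum of terms = 0.9993

0.9993


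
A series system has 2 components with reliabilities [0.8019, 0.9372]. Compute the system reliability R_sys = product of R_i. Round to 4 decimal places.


Components: [0.8019, 0.9372]
After component 1 (R=0.8019): product = 0.8019
After component 2 (R=0.9372): product = 0.7515
R_sys = 0.7515

0.7515


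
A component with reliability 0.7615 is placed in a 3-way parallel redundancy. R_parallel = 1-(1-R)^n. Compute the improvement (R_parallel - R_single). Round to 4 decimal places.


R_single = 0.7615, n = 3
1 - R_single = 0.2385
(1 - R_single)^n = 0.2385^3 = 0.0136
R_parallel = 1 - 0.0136 = 0.9864
Improvement = 0.9864 - 0.7615
Improvement = 0.2249

0.2249


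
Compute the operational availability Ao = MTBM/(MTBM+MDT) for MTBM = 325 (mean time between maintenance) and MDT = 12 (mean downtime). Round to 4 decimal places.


MTBM = 325
MDT = 12
MTBM + MDT = 337
Ao = 325 / 337
Ao = 0.9644

0.9644


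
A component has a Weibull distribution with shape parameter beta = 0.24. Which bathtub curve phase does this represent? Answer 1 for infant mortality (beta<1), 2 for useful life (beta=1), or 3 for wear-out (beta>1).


beta = 0.24
Compare beta to 1:
beta < 1 => infant mortality (phase 1)
beta = 1 => useful life (phase 2)
beta > 1 => wear-out (phase 3)
Since beta = 0.24, this is infant mortality (decreasing failure rate)
Phase = 1

1


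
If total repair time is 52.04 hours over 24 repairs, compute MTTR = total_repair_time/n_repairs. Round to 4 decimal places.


total_repair_time = 52.04
n_repairs = 24
MTTR = 52.04 / 24
MTTR = 2.1683

2.1683


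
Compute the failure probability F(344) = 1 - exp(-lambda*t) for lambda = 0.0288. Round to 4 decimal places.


lambda = 0.0288, t = 344
lambda * t = 9.9072
exp(-9.9072) = 0.0
F(t) = 1 - 0.0
F(t) = 1.0

1.0


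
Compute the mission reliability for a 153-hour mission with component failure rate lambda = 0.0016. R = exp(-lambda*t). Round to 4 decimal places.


lambda = 0.0016
mission_time = 153
lambda * t = 0.0016 * 153 = 0.2448
R = exp(-0.2448)
R = 0.7829

0.7829


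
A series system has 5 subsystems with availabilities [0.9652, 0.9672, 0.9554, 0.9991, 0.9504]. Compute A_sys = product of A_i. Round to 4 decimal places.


Subsystems: [0.9652, 0.9672, 0.9554, 0.9991, 0.9504]
After subsystem 1 (A=0.9652): product = 0.9652
After subsystem 2 (A=0.9672): product = 0.9335
After subsystem 3 (A=0.9554): product = 0.8919
After subsystem 4 (A=0.9991): product = 0.8911
After subsystem 5 (A=0.9504): product = 0.8469
A_sys = 0.8469

0.8469


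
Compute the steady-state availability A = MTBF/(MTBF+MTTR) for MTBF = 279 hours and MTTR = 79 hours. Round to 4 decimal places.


MTBF = 279
MTTR = 79
MTBF + MTTR = 358
A = 279 / 358
A = 0.7793

0.7793


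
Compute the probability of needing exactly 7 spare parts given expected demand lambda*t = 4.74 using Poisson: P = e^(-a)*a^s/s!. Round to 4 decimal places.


a = 4.74, s = 7
e^(-a) = e^(-4.74) = 0.0087
a^s = 4.74^7 = 53758.6547
s! = 5040
P = 0.0087 * 53758.6547 / 5040
P = 0.0932

0.0932


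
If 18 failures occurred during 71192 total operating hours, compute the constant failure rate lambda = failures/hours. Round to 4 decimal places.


failures = 18
total_hours = 71192
lambda = 18 / 71192
lambda = 0.0003

0.0003


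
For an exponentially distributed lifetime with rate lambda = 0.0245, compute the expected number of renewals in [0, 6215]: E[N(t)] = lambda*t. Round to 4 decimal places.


lambda = 0.0245
t = 6215
E[N(t)] = lambda * t
E[N(t)] = 0.0245 * 6215
E[N(t)] = 152.2675

152.2675


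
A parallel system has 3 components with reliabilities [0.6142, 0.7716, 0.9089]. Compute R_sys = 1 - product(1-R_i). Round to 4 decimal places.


Components: [0.6142, 0.7716, 0.9089]
(1 - 0.6142) = 0.3858, running product = 0.3858
(1 - 0.7716) = 0.2284, running product = 0.0881
(1 - 0.9089) = 0.0911, running product = 0.008
Product of (1-R_i) = 0.008
R_sys = 1 - 0.008 = 0.992

0.992


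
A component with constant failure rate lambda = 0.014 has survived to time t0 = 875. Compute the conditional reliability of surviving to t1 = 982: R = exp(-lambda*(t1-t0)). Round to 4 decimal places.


lambda = 0.014
t0 = 875, t1 = 982
t1 - t0 = 107
lambda * (t1-t0) = 0.014 * 107 = 1.498
R = exp(-1.498)
R = 0.2236

0.2236


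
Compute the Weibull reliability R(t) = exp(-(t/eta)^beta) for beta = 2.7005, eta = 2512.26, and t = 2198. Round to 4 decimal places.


beta = 2.7005, eta = 2512.26, t = 2198
t/eta = 2198 / 2512.26 = 0.8749
(t/eta)^beta = 0.8749^2.7005 = 0.6971
R(t) = exp(-0.6971)
R(t) = 0.498

0.498


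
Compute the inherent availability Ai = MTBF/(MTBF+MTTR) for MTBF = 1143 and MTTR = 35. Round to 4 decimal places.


MTBF = 1143
MTTR = 35
MTBF + MTTR = 1178
Ai = 1143 / 1178
Ai = 0.9703

0.9703


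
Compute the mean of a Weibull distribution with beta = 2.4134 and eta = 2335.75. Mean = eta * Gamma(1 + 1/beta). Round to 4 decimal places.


beta = 2.4134, eta = 2335.75
1/beta = 0.4144
1 + 1/beta = 1.4144
Gamma(1.4144) = 0.8866
Mean = 2335.75 * 0.8866
Mean = 2070.819

2070.819


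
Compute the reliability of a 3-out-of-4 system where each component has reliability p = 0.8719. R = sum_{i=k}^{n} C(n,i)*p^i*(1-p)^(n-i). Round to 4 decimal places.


k = 3, n = 4, p = 0.8719
i=3: C(4,3)=4 * 0.8719^3 * 0.1281^1 = 0.3396
i=4: C(4,4)=1 * 0.8719^4 * 0.1281^0 = 0.5779
R = sum of terms = 0.9176

0.9176


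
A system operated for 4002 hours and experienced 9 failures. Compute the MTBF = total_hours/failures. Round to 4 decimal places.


total_hours = 4002
failures = 9
MTBF = 4002 / 9
MTBF = 444.6667

444.6667


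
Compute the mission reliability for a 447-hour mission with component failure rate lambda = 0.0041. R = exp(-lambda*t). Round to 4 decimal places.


lambda = 0.0041
mission_time = 447
lambda * t = 0.0041 * 447 = 1.8327
R = exp(-1.8327)
R = 0.16

0.16


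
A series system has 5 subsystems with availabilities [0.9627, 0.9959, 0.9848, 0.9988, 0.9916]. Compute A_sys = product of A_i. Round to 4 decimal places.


Subsystems: [0.9627, 0.9959, 0.9848, 0.9988, 0.9916]
After subsystem 1 (A=0.9627): product = 0.9627
After subsystem 2 (A=0.9959): product = 0.9588
After subsystem 3 (A=0.9848): product = 0.9442
After subsystem 4 (A=0.9988): product = 0.943
After subsystem 5 (A=0.9916): product = 0.9351
A_sys = 0.9351

0.9351


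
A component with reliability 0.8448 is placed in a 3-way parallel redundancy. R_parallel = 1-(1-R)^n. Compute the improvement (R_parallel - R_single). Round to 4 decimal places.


R_single = 0.8448, n = 3
1 - R_single = 0.1552
(1 - R_single)^n = 0.1552^3 = 0.0037
R_parallel = 1 - 0.0037 = 0.9963
Improvement = 0.9963 - 0.8448
Improvement = 0.1515

0.1515


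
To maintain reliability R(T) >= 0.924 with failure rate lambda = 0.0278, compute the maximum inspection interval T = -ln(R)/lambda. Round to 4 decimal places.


R_target = 0.924
lambda = 0.0278
-ln(0.924) = 0.079
T = 0.079 / 0.0278
T = 2.8433

2.8433


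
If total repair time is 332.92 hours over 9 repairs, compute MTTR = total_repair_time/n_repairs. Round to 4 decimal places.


total_repair_time = 332.92
n_repairs = 9
MTTR = 332.92 / 9
MTTR = 36.9911

36.9911


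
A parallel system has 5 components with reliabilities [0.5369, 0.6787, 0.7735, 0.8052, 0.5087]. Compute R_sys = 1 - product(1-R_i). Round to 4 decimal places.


Components: [0.5369, 0.6787, 0.7735, 0.8052, 0.5087]
(1 - 0.5369) = 0.4631, running product = 0.4631
(1 - 0.6787) = 0.3213, running product = 0.1488
(1 - 0.7735) = 0.2265, running product = 0.0337
(1 - 0.8052) = 0.1948, running product = 0.0066
(1 - 0.5087) = 0.4913, running product = 0.0032
Product of (1-R_i) = 0.0032
R_sys = 1 - 0.0032 = 0.9968

0.9968


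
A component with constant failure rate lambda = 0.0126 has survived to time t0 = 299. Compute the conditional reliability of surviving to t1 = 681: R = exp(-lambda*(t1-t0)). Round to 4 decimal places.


lambda = 0.0126
t0 = 299, t1 = 681
t1 - t0 = 382
lambda * (t1-t0) = 0.0126 * 382 = 4.8132
R = exp(-4.8132)
R = 0.0081

0.0081


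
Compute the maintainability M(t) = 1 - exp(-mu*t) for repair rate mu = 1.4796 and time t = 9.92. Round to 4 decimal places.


mu = 1.4796, t = 9.92
mu * t = 1.4796 * 9.92 = 14.6776
exp(-14.6776) = 0.0
M(t) = 1 - 0.0
M(t) = 1.0

1.0


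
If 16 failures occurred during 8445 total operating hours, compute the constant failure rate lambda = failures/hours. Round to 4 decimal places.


failures = 16
total_hours = 8445
lambda = 16 / 8445
lambda = 0.0019

0.0019


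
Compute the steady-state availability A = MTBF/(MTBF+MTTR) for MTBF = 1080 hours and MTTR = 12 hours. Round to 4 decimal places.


MTBF = 1080
MTTR = 12
MTBF + MTTR = 1092
A = 1080 / 1092
A = 0.989

0.989


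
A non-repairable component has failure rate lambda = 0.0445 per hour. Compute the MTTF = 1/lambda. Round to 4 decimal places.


lambda = 0.0445
MTTF = 1 / 0.0445
MTTF = 22.4719

22.4719


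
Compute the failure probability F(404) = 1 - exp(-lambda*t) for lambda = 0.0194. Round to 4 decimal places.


lambda = 0.0194, t = 404
lambda * t = 7.8376
exp(-7.8376) = 0.0004
F(t) = 1 - 0.0004
F(t) = 0.9996

0.9996


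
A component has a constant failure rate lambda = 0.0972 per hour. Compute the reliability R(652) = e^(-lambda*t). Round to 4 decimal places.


lambda = 0.0972
t = 652
lambda * t = 63.3744
R(t) = e^(-63.3744)
R(t) = 0.0

0.0


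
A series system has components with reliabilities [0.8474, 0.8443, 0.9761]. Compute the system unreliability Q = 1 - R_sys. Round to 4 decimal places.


Components: [0.8474, 0.8443, 0.9761]
After component 1: product = 0.8474
After component 2: product = 0.7155
After component 3: product = 0.6984
R_sys = 0.6984
Q = 1 - 0.6984 = 0.3016

0.3016


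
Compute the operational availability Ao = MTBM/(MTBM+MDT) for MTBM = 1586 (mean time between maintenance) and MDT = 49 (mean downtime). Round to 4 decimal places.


MTBM = 1586
MDT = 49
MTBM + MDT = 1635
Ao = 1586 / 1635
Ao = 0.97

0.97


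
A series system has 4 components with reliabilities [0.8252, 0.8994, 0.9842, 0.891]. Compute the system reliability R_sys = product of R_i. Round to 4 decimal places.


Components: [0.8252, 0.8994, 0.9842, 0.891]
After component 1 (R=0.8252): product = 0.8252
After component 2 (R=0.8994): product = 0.7422
After component 3 (R=0.9842): product = 0.7305
After component 4 (R=0.891): product = 0.6508
R_sys = 0.6508

0.6508


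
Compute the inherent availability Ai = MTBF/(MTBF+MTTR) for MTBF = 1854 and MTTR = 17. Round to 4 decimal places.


MTBF = 1854
MTTR = 17
MTBF + MTTR = 1871
Ai = 1854 / 1871
Ai = 0.9909

0.9909


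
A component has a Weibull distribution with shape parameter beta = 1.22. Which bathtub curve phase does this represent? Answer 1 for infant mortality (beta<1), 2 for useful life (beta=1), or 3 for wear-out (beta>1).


beta = 1.22
Compare beta to 1:
beta < 1 => infant mortality (phase 1)
beta = 1 => useful life (phase 2)
beta > 1 => wear-out (phase 3)
Since beta = 1.22, this is wear-out (increasing failure rate)
Phase = 3

3


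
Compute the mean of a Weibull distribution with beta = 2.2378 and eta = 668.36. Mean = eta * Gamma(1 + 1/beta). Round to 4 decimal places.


beta = 2.2378, eta = 668.36
1/beta = 0.4469
1 + 1/beta = 1.4469
Gamma(1.4469) = 0.8857
Mean = 668.36 * 0.8857
Mean = 591.9645

591.9645


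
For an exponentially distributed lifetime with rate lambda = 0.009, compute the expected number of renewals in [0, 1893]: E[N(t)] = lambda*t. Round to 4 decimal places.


lambda = 0.009
t = 1893
E[N(t)] = lambda * t
E[N(t)] = 0.009 * 1893
E[N(t)] = 17.037

17.037


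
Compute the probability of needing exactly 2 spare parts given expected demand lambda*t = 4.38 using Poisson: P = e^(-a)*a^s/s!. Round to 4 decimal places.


a = 4.38, s = 2
e^(-a) = e^(-4.38) = 0.0125
a^s = 4.38^2 = 19.1844
s! = 2
P = 0.0125 * 19.1844 / 2
P = 0.1201

0.1201


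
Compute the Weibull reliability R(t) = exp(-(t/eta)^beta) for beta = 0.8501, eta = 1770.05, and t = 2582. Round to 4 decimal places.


beta = 0.8501, eta = 1770.05, t = 2582
t/eta = 2582 / 1770.05 = 1.4587
(t/eta)^beta = 1.4587^0.8501 = 1.3785
R(t) = exp(-1.3785)
R(t) = 0.252

0.252


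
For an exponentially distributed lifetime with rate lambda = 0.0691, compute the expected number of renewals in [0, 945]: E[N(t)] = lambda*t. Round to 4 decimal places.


lambda = 0.0691
t = 945
E[N(t)] = lambda * t
E[N(t)] = 0.0691 * 945
E[N(t)] = 65.2995

65.2995


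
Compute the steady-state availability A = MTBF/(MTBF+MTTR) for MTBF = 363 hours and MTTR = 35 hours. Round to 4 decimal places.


MTBF = 363
MTTR = 35
MTBF + MTTR = 398
A = 363 / 398
A = 0.9121

0.9121


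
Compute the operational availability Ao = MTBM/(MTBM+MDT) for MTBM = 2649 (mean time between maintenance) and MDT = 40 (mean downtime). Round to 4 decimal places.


MTBM = 2649
MDT = 40
MTBM + MDT = 2689
Ao = 2649 / 2689
Ao = 0.9851

0.9851


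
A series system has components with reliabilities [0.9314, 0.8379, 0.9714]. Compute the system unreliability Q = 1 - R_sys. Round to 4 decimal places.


Components: [0.9314, 0.8379, 0.9714]
After component 1: product = 0.9314
After component 2: product = 0.7804
After component 3: product = 0.7581
R_sys = 0.7581
Q = 1 - 0.7581 = 0.2419

0.2419


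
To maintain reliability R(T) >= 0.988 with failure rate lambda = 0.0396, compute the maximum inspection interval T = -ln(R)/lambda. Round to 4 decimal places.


R_target = 0.988
lambda = 0.0396
-ln(0.988) = 0.0121
T = 0.0121 / 0.0396
T = 0.3049

0.3049


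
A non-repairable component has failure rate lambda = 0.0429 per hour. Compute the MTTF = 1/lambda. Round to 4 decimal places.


lambda = 0.0429
MTTF = 1 / 0.0429
MTTF = 23.31

23.31


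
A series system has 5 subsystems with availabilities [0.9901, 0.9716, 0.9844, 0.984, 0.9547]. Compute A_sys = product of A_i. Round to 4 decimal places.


Subsystems: [0.9901, 0.9716, 0.9844, 0.984, 0.9547]
After subsystem 1 (A=0.9901): product = 0.9901
After subsystem 2 (A=0.9716): product = 0.962
After subsystem 3 (A=0.9844): product = 0.947
After subsystem 4 (A=0.984): product = 0.9318
After subsystem 5 (A=0.9547): product = 0.8896
A_sys = 0.8896

0.8896


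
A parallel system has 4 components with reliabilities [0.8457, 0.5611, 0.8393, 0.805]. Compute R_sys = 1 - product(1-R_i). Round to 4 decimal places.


Components: [0.8457, 0.5611, 0.8393, 0.805]
(1 - 0.8457) = 0.1543, running product = 0.1543
(1 - 0.5611) = 0.4389, running product = 0.0677
(1 - 0.8393) = 0.1607, running product = 0.0109
(1 - 0.805) = 0.195, running product = 0.0021
Product of (1-R_i) = 0.0021
R_sys = 1 - 0.0021 = 0.9979

0.9979


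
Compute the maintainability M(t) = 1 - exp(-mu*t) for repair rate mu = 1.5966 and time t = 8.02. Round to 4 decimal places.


mu = 1.5966, t = 8.02
mu * t = 1.5966 * 8.02 = 12.8047
exp(-12.8047) = 0.0
M(t) = 1 - 0.0
M(t) = 1.0

1.0


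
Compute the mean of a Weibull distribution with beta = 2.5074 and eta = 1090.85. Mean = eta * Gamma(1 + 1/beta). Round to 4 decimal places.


beta = 2.5074, eta = 1090.85
1/beta = 0.3988
1 + 1/beta = 1.3988
Gamma(1.3988) = 0.8873
Mean = 1090.85 * 0.8873
Mean = 967.9426

967.9426


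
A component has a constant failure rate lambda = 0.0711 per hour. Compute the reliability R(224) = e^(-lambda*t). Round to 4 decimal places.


lambda = 0.0711
t = 224
lambda * t = 15.9264
R(t) = e^(-15.9264)
R(t) = 0.0

0.0


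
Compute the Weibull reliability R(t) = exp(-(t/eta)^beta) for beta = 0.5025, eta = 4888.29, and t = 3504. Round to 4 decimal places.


beta = 0.5025, eta = 4888.29, t = 3504
t/eta = 3504 / 4888.29 = 0.7168
(t/eta)^beta = 0.7168^0.5025 = 0.8459
R(t) = exp(-0.8459)
R(t) = 0.4292

0.4292


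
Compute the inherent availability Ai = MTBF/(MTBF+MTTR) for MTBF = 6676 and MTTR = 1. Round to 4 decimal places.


MTBF = 6676
MTTR = 1
MTBF + MTTR = 6677
Ai = 6676 / 6677
Ai = 0.9999

0.9999


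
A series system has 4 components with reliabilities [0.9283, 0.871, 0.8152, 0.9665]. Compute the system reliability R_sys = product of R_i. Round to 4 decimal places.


Components: [0.9283, 0.871, 0.8152, 0.9665]
After component 1 (R=0.9283): product = 0.9283
After component 2 (R=0.871): product = 0.8085
After component 3 (R=0.8152): product = 0.6591
After component 4 (R=0.9665): product = 0.637
R_sys = 0.637

0.637


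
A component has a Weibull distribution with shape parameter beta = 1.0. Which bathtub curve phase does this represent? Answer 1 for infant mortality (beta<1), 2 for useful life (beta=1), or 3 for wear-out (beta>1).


beta = 1.0
Compare beta to 1:
beta < 1 => infant mortality (phase 1)
beta = 1 => useful life (phase 2)
beta > 1 => wear-out (phase 3)
Since beta = 1.0, this is useful life (constant failure rate)
Phase = 2

2


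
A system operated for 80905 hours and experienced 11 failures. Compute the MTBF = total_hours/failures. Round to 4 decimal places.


total_hours = 80905
failures = 11
MTBF = 80905 / 11
MTBF = 7355.0

7355.0


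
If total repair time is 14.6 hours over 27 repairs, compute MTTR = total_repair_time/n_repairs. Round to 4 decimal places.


total_repair_time = 14.6
n_repairs = 27
MTTR = 14.6 / 27
MTTR = 0.5407

0.5407


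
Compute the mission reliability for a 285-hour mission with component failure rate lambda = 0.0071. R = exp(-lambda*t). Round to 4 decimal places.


lambda = 0.0071
mission_time = 285
lambda * t = 0.0071 * 285 = 2.0235
R = exp(-2.0235)
R = 0.1322

0.1322


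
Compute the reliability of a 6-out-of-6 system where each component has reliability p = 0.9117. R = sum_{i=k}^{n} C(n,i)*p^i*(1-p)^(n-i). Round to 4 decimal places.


k = 6, n = 6, p = 0.9117
i=6: C(6,6)=1 * 0.9117^6 * 0.0883^0 = 0.5743
R = sum of terms = 0.5743

0.5743


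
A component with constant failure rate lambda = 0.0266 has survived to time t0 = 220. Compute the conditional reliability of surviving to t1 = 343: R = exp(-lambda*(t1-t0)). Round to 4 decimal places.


lambda = 0.0266
t0 = 220, t1 = 343
t1 - t0 = 123
lambda * (t1-t0) = 0.0266 * 123 = 3.2718
R = exp(-3.2718)
R = 0.0379

0.0379


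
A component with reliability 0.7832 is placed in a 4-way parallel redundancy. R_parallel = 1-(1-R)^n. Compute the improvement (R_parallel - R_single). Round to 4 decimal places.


R_single = 0.7832, n = 4
1 - R_single = 0.2168
(1 - R_single)^n = 0.2168^4 = 0.0022
R_parallel = 1 - 0.0022 = 0.9978
Improvement = 0.9978 - 0.7832
Improvement = 0.2146

0.2146


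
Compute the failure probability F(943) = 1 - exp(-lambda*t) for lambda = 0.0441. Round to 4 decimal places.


lambda = 0.0441, t = 943
lambda * t = 41.5863
exp(-41.5863) = 0.0
F(t) = 1 - 0.0
F(t) = 1.0

1.0


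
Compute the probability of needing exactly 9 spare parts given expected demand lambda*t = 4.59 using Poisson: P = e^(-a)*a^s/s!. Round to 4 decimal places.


a = 4.59, s = 9
e^(-a) = e^(-4.59) = 0.0102
a^s = 4.59^9 = 904303.4128
s! = 362880
P = 0.0102 * 904303.4128 / 362880
P = 0.0253

0.0253


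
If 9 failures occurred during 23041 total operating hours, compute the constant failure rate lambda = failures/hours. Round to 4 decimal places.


failures = 9
total_hours = 23041
lambda = 9 / 23041
lambda = 0.0004

0.0004


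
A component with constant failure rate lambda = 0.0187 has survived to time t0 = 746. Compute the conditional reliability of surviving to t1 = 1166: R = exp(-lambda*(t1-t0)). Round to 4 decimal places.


lambda = 0.0187
t0 = 746, t1 = 1166
t1 - t0 = 420
lambda * (t1-t0) = 0.0187 * 420 = 7.854
R = exp(-7.854)
R = 0.0004

0.0004


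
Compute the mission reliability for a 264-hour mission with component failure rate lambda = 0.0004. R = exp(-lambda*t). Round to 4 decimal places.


lambda = 0.0004
mission_time = 264
lambda * t = 0.0004 * 264 = 0.1056
R = exp(-0.1056)
R = 0.8998

0.8998


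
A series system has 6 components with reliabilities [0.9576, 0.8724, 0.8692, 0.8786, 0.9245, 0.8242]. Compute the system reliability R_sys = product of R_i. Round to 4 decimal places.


Components: [0.9576, 0.8724, 0.8692, 0.8786, 0.9245, 0.8242]
After component 1 (R=0.9576): product = 0.9576
After component 2 (R=0.8724): product = 0.8354
After component 3 (R=0.8692): product = 0.7261
After component 4 (R=0.8786): product = 0.638
After component 5 (R=0.9245): product = 0.5898
After component 6 (R=0.8242): product = 0.4861
R_sys = 0.4861

0.4861


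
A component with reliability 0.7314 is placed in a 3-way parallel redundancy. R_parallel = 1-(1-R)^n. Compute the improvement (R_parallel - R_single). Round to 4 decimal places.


R_single = 0.7314, n = 3
1 - R_single = 0.2686
(1 - R_single)^n = 0.2686^3 = 0.0194
R_parallel = 1 - 0.0194 = 0.9806
Improvement = 0.9806 - 0.7314
Improvement = 0.2492

0.2492


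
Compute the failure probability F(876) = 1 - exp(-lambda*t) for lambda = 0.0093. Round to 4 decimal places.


lambda = 0.0093, t = 876
lambda * t = 8.1468
exp(-8.1468) = 0.0003
F(t) = 1 - 0.0003
F(t) = 0.9997

0.9997


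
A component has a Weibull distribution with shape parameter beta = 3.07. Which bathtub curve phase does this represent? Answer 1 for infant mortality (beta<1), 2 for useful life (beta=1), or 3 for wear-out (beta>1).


beta = 3.07
Compare beta to 1:
beta < 1 => infant mortality (phase 1)
beta = 1 => useful life (phase 2)
beta > 1 => wear-out (phase 3)
Since beta = 3.07, this is wear-out (increasing failure rate)
Phase = 3

3


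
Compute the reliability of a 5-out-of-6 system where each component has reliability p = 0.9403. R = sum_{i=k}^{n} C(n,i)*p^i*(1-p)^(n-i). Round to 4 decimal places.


k = 5, n = 6, p = 0.9403
i=5: C(6,5)=6 * 0.9403^5 * 0.0597^1 = 0.2633
i=6: C(6,6)=1 * 0.9403^6 * 0.0597^0 = 0.6912
R = sum of terms = 0.9545

0.9545


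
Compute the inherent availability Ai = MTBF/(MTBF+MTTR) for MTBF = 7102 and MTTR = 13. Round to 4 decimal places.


MTBF = 7102
MTTR = 13
MTBF + MTTR = 7115
Ai = 7102 / 7115
Ai = 0.9982

0.9982


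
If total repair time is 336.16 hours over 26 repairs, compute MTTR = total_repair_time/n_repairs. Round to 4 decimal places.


total_repair_time = 336.16
n_repairs = 26
MTTR = 336.16 / 26
MTTR = 12.9292

12.9292


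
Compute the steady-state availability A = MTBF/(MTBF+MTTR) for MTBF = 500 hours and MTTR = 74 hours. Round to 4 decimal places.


MTBF = 500
MTTR = 74
MTBF + MTTR = 574
A = 500 / 574
A = 0.8711

0.8711


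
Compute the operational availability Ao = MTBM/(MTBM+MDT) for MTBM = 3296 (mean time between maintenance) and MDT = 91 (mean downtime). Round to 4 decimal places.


MTBM = 3296
MDT = 91
MTBM + MDT = 3387
Ao = 3296 / 3387
Ao = 0.9731

0.9731


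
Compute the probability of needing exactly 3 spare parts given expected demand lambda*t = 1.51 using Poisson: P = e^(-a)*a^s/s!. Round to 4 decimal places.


a = 1.51, s = 3
e^(-a) = e^(-1.51) = 0.2209
a^s = 1.51^3 = 3.443
s! = 6
P = 0.2209 * 3.443 / 6
P = 0.1268

0.1268


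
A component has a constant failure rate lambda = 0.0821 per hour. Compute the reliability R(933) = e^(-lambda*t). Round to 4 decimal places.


lambda = 0.0821
t = 933
lambda * t = 76.5993
R(t) = e^(-76.5993)
R(t) = 0.0

0.0


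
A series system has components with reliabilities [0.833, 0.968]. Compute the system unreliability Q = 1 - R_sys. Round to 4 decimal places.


Components: [0.833, 0.968]
After component 1: product = 0.833
After component 2: product = 0.8063
R_sys = 0.8063
Q = 1 - 0.8063 = 0.1937

0.1937


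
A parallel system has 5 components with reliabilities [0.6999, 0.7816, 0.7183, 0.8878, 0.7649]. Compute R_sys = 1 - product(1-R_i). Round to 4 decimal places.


Components: [0.6999, 0.7816, 0.7183, 0.8878, 0.7649]
(1 - 0.6999) = 0.3001, running product = 0.3001
(1 - 0.7816) = 0.2184, running product = 0.0655
(1 - 0.7183) = 0.2817, running product = 0.0185
(1 - 0.8878) = 0.1122, running product = 0.0021
(1 - 0.7649) = 0.2351, running product = 0.0005
Product of (1-R_i) = 0.0005
R_sys = 1 - 0.0005 = 0.9995

0.9995
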